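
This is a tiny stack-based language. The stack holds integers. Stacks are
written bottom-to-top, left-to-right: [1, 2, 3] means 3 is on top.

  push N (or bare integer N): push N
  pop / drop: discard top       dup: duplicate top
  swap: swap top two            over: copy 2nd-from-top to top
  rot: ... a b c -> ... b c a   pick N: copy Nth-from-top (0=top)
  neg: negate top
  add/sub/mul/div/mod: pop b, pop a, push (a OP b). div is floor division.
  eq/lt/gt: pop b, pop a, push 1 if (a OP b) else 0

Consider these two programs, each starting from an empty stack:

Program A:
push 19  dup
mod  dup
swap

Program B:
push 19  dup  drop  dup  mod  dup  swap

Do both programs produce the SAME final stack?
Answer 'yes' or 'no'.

Program A trace:
  After 'push 19': [19]
  After 'dup': [19, 19]
  After 'mod': [0]
  After 'dup': [0, 0]
  After 'swap': [0, 0]
Program A final stack: [0, 0]

Program B trace:
  After 'push 19': [19]
  After 'dup': [19, 19]
  After 'drop': [19]
  After 'dup': [19, 19]
  After 'mod': [0]
  After 'dup': [0, 0]
  After 'swap': [0, 0]
Program B final stack: [0, 0]
Same: yes

Answer: yes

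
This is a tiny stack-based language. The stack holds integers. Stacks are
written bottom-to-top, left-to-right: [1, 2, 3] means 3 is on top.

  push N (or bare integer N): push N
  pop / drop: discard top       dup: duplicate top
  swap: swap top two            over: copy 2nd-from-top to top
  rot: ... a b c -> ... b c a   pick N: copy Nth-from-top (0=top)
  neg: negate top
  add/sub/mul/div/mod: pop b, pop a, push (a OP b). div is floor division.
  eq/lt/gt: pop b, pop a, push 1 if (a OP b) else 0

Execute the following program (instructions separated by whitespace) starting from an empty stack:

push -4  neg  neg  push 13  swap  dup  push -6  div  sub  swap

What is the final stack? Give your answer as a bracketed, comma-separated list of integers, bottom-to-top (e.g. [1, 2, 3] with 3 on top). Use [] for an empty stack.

Answer: [-4, 13]

Derivation:
After 'push -4': [-4]
After 'neg': [4]
After 'neg': [-4]
After 'push 13': [-4, 13]
After 'swap': [13, -4]
After 'dup': [13, -4, -4]
After 'push -6': [13, -4, -4, -6]
After 'div': [13, -4, 0]
After 'sub': [13, -4]
After 'swap': [-4, 13]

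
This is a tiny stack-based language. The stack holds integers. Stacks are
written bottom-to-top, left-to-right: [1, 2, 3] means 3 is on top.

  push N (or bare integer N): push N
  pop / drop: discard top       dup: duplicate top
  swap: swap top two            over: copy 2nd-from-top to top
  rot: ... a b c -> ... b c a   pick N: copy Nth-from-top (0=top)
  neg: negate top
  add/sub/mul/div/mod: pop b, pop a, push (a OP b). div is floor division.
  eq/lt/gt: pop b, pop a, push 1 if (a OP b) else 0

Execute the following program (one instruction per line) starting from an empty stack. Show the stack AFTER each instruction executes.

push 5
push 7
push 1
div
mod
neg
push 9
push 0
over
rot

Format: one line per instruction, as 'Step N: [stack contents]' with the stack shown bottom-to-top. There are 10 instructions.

Step 1: [5]
Step 2: [5, 7]
Step 3: [5, 7, 1]
Step 4: [5, 7]
Step 5: [5]
Step 6: [-5]
Step 7: [-5, 9]
Step 8: [-5, 9, 0]
Step 9: [-5, 9, 0, 9]
Step 10: [-5, 0, 9, 9]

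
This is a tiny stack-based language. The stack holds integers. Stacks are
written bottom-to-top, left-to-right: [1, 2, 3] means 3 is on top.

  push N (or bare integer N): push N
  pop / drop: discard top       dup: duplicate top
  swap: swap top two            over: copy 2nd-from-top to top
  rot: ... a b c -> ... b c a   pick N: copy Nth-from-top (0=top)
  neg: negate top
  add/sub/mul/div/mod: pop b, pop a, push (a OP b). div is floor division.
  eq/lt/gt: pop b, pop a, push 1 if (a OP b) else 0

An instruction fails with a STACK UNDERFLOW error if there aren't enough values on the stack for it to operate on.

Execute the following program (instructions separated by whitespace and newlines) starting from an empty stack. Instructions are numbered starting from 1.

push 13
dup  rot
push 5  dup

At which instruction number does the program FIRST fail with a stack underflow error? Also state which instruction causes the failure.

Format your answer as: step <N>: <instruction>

Step 1 ('push 13'): stack = [13], depth = 1
Step 2 ('dup'): stack = [13, 13], depth = 2
Step 3 ('rot'): needs 3 value(s) but depth is 2 — STACK UNDERFLOW

Answer: step 3: rot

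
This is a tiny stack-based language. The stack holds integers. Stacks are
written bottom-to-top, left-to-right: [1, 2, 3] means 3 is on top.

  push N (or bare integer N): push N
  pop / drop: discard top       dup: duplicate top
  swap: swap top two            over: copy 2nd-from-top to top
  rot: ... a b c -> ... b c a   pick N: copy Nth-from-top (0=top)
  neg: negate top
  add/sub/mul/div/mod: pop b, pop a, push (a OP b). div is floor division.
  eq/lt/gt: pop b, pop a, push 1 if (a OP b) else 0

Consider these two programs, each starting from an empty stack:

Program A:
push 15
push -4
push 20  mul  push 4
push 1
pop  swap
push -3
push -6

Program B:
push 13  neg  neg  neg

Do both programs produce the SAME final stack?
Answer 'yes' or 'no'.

Program A trace:
  After 'push 15': [15]
  After 'push -4': [15, -4]
  After 'push 20': [15, -4, 20]
  After 'mul': [15, -80]
  After 'push 4': [15, -80, 4]
  After 'push 1': [15, -80, 4, 1]
  After 'pop': [15, -80, 4]
  After 'swap': [15, 4, -80]
  After 'push -3': [15, 4, -80, -3]
  After 'push -6': [15, 4, -80, -3, -6]
Program A final stack: [15, 4, -80, -3, -6]

Program B trace:
  After 'push 13': [13]
  After 'neg': [-13]
  After 'neg': [13]
  After 'neg': [-13]
Program B final stack: [-13]
Same: no

Answer: no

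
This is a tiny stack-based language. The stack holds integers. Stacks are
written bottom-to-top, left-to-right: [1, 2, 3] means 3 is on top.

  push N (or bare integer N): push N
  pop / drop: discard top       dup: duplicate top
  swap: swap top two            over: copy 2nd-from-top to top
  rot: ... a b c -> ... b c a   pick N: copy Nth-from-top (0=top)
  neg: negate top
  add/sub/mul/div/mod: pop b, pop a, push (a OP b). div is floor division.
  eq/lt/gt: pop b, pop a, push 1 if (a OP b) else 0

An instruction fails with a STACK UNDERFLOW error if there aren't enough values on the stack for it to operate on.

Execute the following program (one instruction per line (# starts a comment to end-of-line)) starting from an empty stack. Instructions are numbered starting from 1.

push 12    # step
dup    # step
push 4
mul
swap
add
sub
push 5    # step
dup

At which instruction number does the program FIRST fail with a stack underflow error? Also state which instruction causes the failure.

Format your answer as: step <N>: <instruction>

Step 1 ('push 12'): stack = [12], depth = 1
Step 2 ('dup'): stack = [12, 12], depth = 2
Step 3 ('push 4'): stack = [12, 12, 4], depth = 3
Step 4 ('mul'): stack = [12, 48], depth = 2
Step 5 ('swap'): stack = [48, 12], depth = 2
Step 6 ('add'): stack = [60], depth = 1
Step 7 ('sub'): needs 2 value(s) but depth is 1 — STACK UNDERFLOW

Answer: step 7: sub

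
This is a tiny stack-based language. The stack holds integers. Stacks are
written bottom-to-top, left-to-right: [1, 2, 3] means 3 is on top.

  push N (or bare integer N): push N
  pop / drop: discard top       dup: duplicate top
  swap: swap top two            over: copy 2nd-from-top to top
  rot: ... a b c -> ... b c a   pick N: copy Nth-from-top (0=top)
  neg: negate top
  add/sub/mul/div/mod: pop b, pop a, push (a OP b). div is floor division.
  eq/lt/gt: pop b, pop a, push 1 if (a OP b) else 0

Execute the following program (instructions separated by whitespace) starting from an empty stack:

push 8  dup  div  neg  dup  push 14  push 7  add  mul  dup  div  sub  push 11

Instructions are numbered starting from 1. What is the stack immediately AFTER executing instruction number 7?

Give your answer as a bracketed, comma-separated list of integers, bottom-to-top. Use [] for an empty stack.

Answer: [-1, -1, 14, 7]

Derivation:
Step 1 ('push 8'): [8]
Step 2 ('dup'): [8, 8]
Step 3 ('div'): [1]
Step 4 ('neg'): [-1]
Step 5 ('dup'): [-1, -1]
Step 6 ('push 14'): [-1, -1, 14]
Step 7 ('push 7'): [-1, -1, 14, 7]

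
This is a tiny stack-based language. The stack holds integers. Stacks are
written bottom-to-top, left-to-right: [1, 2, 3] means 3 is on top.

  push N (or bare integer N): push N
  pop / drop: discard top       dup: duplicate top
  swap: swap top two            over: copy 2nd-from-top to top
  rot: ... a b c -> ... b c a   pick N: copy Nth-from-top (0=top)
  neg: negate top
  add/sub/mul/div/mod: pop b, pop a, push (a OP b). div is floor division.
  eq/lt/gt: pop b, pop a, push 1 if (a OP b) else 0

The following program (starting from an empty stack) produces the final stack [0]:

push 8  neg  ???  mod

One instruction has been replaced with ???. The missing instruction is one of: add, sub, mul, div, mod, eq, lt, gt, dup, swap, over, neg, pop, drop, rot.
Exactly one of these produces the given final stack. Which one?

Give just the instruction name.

Answer: dup

Derivation:
Stack before ???: [-8]
Stack after ???:  [-8, -8]
The instruction that transforms [-8] -> [-8, -8] is: dup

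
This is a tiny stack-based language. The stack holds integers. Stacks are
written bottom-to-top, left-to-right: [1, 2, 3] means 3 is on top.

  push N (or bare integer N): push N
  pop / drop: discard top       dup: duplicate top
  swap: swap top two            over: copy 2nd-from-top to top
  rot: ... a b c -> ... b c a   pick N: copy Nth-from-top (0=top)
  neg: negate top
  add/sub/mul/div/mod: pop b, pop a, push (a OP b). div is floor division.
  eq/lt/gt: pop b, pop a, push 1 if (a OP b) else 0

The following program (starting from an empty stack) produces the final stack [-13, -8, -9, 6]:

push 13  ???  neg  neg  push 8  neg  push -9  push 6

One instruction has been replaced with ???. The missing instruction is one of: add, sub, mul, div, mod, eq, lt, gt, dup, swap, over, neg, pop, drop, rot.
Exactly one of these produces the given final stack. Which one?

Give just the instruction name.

Stack before ???: [13]
Stack after ???:  [-13]
The instruction that transforms [13] -> [-13] is: neg

Answer: neg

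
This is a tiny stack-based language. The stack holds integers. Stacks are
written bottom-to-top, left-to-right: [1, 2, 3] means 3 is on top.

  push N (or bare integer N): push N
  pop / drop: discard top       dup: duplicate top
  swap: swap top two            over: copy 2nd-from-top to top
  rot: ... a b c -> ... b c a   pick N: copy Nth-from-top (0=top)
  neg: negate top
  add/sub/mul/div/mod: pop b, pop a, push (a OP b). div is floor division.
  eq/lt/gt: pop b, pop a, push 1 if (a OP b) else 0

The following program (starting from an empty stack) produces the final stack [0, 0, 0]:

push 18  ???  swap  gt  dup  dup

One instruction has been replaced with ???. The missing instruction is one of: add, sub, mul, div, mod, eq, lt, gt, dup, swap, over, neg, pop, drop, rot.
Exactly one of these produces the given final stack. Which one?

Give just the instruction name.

Answer: dup

Derivation:
Stack before ???: [18]
Stack after ???:  [18, 18]
The instruction that transforms [18] -> [18, 18] is: dup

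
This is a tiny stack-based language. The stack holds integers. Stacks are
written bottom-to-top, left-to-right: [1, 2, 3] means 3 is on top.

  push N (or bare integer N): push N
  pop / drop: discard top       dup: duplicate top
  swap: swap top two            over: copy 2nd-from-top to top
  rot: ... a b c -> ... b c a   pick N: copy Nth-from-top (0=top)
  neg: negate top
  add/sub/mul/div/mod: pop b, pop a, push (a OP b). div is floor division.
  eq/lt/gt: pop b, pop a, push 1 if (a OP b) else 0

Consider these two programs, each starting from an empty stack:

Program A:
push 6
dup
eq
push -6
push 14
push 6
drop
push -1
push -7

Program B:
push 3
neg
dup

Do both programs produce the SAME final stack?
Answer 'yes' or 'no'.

Program A trace:
  After 'push 6': [6]
  After 'dup': [6, 6]
  After 'eq': [1]
  After 'push -6': [1, -6]
  After 'push 14': [1, -6, 14]
  After 'push 6': [1, -6, 14, 6]
  After 'drop': [1, -6, 14]
  After 'push -1': [1, -6, 14, -1]
  After 'push -7': [1, -6, 14, -1, -7]
Program A final stack: [1, -6, 14, -1, -7]

Program B trace:
  After 'push 3': [3]
  After 'neg': [-3]
  After 'dup': [-3, -3]
Program B final stack: [-3, -3]
Same: no

Answer: no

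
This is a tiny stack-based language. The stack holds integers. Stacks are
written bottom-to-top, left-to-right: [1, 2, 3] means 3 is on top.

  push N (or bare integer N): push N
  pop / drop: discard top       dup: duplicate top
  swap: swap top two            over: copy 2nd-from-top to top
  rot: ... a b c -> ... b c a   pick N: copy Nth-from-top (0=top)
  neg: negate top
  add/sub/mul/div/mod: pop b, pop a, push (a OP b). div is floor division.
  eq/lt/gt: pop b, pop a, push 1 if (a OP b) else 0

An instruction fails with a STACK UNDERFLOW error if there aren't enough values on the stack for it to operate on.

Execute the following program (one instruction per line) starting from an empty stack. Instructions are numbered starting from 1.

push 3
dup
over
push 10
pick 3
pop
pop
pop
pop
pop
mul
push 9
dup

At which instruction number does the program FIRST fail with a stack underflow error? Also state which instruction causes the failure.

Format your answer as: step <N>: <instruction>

Step 1 ('push 3'): stack = [3], depth = 1
Step 2 ('dup'): stack = [3, 3], depth = 2
Step 3 ('over'): stack = [3, 3, 3], depth = 3
Step 4 ('push 10'): stack = [3, 3, 3, 10], depth = 4
Step 5 ('pick 3'): stack = [3, 3, 3, 10, 3], depth = 5
Step 6 ('pop'): stack = [3, 3, 3, 10], depth = 4
Step 7 ('pop'): stack = [3, 3, 3], depth = 3
Step 8 ('pop'): stack = [3, 3], depth = 2
Step 9 ('pop'): stack = [3], depth = 1
Step 10 ('pop'): stack = [], depth = 0
Step 11 ('mul'): needs 2 value(s) but depth is 0 — STACK UNDERFLOW

Answer: step 11: mul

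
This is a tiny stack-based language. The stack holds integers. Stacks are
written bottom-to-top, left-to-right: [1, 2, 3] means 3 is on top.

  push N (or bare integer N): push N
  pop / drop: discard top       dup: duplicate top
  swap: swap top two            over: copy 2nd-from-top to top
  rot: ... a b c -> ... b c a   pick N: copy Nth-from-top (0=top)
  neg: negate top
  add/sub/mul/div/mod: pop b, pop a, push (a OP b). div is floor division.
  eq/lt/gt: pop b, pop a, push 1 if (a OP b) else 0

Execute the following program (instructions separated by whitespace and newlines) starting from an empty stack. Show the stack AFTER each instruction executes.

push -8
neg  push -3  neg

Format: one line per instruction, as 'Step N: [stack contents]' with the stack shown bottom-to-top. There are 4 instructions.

Step 1: [-8]
Step 2: [8]
Step 3: [8, -3]
Step 4: [8, 3]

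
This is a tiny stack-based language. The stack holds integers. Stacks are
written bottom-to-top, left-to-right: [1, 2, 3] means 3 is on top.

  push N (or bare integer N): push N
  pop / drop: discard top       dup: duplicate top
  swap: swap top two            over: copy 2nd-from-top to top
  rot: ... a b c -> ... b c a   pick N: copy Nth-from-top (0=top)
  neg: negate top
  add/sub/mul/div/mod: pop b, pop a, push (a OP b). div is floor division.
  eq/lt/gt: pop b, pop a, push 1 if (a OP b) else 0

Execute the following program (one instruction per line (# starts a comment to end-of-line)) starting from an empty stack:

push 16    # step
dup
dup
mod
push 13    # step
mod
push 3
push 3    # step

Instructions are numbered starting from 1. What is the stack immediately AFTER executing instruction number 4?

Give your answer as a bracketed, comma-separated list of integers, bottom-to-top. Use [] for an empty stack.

Step 1 ('push 16'): [16]
Step 2 ('dup'): [16, 16]
Step 3 ('dup'): [16, 16, 16]
Step 4 ('mod'): [16, 0]

Answer: [16, 0]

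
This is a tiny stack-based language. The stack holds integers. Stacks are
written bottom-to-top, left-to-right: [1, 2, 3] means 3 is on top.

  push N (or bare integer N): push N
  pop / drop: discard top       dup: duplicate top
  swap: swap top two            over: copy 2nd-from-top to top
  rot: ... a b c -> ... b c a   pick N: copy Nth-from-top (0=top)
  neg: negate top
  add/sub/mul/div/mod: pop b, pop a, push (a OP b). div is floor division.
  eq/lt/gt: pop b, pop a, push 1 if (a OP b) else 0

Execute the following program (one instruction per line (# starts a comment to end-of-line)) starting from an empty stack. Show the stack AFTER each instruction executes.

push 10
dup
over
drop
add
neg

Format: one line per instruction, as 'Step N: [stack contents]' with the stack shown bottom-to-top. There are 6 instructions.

Step 1: [10]
Step 2: [10, 10]
Step 3: [10, 10, 10]
Step 4: [10, 10]
Step 5: [20]
Step 6: [-20]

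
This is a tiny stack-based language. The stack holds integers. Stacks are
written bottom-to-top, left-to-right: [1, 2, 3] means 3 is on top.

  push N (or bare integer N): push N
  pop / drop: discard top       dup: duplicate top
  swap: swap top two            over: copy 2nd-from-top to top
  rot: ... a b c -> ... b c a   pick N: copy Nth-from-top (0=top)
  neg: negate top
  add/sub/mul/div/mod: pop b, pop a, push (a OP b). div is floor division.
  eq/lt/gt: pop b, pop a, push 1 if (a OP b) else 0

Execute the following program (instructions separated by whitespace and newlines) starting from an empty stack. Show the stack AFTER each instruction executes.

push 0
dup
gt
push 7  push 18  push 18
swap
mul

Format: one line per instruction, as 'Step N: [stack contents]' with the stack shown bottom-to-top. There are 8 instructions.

Step 1: [0]
Step 2: [0, 0]
Step 3: [0]
Step 4: [0, 7]
Step 5: [0, 7, 18]
Step 6: [0, 7, 18, 18]
Step 7: [0, 7, 18, 18]
Step 8: [0, 7, 324]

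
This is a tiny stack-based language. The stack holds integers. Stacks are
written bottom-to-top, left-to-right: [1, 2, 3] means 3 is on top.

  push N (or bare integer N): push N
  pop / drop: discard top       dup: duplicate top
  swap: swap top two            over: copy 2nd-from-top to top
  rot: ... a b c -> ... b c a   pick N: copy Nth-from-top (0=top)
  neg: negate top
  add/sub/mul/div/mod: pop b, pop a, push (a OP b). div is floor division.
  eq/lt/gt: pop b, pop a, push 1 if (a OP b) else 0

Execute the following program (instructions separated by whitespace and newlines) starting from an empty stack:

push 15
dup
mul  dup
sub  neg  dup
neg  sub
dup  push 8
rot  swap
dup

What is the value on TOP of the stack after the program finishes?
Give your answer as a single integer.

Answer: 8

Derivation:
After 'push 15': [15]
After 'dup': [15, 15]
After 'mul': [225]
After 'dup': [225, 225]
After 'sub': [0]
After 'neg': [0]
After 'dup': [0, 0]
After 'neg': [0, 0]
After 'sub': [0]
After 'dup': [0, 0]
After 'push 8': [0, 0, 8]
After 'rot': [0, 8, 0]
After 'swap': [0, 0, 8]
After 'dup': [0, 0, 8, 8]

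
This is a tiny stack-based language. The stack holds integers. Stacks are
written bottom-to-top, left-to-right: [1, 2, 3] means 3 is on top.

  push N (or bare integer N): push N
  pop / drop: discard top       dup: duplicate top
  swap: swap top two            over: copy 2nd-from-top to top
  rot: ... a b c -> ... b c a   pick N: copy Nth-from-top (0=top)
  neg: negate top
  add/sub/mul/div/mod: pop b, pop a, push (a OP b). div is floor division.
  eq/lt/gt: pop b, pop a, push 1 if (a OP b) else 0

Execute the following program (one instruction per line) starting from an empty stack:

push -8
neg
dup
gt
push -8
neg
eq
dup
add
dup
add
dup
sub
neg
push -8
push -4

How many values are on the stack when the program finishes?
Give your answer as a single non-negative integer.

After 'push -8': stack = [-8] (depth 1)
After 'neg': stack = [8] (depth 1)
After 'dup': stack = [8, 8] (depth 2)
After 'gt': stack = [0] (depth 1)
After 'push -8': stack = [0, -8] (depth 2)
After 'neg': stack = [0, 8] (depth 2)
After 'eq': stack = [0] (depth 1)
After 'dup': stack = [0, 0] (depth 2)
After 'add': stack = [0] (depth 1)
After 'dup': stack = [0, 0] (depth 2)
After 'add': stack = [0] (depth 1)
After 'dup': stack = [0, 0] (depth 2)
After 'sub': stack = [0] (depth 1)
After 'neg': stack = [0] (depth 1)
After 'push -8': stack = [0, -8] (depth 2)
After 'push -4': stack = [0, -8, -4] (depth 3)

Answer: 3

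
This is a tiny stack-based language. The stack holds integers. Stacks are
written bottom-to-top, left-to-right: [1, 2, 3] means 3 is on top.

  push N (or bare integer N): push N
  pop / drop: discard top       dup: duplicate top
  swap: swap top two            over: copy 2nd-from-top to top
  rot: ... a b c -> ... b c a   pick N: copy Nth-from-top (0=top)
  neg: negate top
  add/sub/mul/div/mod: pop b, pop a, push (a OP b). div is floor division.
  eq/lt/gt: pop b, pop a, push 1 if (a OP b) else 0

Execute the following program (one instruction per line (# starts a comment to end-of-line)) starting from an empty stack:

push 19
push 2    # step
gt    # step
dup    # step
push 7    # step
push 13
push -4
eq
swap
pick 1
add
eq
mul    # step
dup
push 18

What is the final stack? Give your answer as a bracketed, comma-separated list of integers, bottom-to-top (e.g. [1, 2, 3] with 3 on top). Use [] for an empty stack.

Answer: [1, 0, 0, 18]

Derivation:
After 'push 19': [19]
After 'push 2': [19, 2]
After 'gt': [1]
After 'dup': [1, 1]
After 'push 7': [1, 1, 7]
After 'push 13': [1, 1, 7, 13]
After 'push -4': [1, 1, 7, 13, -4]
After 'eq': [1, 1, 7, 0]
After 'swap': [1, 1, 0, 7]
After 'pick 1': [1, 1, 0, 7, 0]
After 'add': [1, 1, 0, 7]
After 'eq': [1, 1, 0]
After 'mul': [1, 0]
After 'dup': [1, 0, 0]
After 'push 18': [1, 0, 0, 18]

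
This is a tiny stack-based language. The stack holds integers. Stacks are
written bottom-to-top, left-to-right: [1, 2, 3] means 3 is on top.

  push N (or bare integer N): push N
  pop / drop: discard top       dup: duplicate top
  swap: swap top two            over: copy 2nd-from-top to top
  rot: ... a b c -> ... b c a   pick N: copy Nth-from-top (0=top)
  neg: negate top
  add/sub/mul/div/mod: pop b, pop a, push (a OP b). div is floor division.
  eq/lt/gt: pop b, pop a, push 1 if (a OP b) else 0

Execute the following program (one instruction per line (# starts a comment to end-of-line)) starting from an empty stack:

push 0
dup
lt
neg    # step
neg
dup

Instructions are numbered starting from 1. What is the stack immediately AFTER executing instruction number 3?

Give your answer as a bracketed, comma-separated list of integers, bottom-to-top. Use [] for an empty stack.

Step 1 ('push 0'): [0]
Step 2 ('dup'): [0, 0]
Step 3 ('lt'): [0]

Answer: [0]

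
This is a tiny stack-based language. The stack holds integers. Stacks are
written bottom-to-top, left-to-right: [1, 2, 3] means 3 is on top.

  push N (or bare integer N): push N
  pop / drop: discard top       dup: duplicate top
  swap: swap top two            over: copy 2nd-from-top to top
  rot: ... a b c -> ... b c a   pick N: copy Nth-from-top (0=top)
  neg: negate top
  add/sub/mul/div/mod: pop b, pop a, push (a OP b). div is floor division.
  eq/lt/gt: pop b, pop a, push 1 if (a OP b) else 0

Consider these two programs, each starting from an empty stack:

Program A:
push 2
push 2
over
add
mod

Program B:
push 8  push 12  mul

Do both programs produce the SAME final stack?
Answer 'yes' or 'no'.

Program A trace:
  After 'push 2': [2]
  After 'push 2': [2, 2]
  After 'over': [2, 2, 2]
  After 'add': [2, 4]
  After 'mod': [2]
Program A final stack: [2]

Program B trace:
  After 'push 8': [8]
  After 'push 12': [8, 12]
  After 'mul': [96]
Program B final stack: [96]
Same: no

Answer: no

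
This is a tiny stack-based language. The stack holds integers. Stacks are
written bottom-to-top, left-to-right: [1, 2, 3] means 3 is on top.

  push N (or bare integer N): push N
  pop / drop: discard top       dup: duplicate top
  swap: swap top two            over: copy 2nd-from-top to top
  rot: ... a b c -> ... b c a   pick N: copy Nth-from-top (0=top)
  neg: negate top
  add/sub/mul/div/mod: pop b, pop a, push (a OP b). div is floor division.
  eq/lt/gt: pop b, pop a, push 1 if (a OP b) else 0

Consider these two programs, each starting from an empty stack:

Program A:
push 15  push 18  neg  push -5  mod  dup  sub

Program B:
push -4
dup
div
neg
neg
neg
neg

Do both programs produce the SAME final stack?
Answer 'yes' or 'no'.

Program A trace:
  After 'push 15': [15]
  After 'push 18': [15, 18]
  After 'neg': [15, -18]
  After 'push -5': [15, -18, -5]
  After 'mod': [15, -3]
  After 'dup': [15, -3, -3]
  After 'sub': [15, 0]
Program A final stack: [15, 0]

Program B trace:
  After 'push -4': [-4]
  After 'dup': [-4, -4]
  After 'div': [1]
  After 'neg': [-1]
  After 'neg': [1]
  After 'neg': [-1]
  After 'neg': [1]
Program B final stack: [1]
Same: no

Answer: no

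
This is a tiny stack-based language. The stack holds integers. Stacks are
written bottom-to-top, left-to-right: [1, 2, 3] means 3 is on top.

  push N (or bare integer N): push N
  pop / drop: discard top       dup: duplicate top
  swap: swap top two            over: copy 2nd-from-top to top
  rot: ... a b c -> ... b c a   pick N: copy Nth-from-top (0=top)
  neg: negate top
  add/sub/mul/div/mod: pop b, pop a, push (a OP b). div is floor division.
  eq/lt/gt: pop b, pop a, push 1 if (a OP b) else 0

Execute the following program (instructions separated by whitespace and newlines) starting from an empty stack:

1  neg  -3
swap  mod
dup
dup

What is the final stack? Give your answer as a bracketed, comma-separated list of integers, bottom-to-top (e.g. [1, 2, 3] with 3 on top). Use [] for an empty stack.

Answer: [0, 0, 0]

Derivation:
After 'push 1': [1]
After 'neg': [-1]
After 'push -3': [-1, -3]
After 'swap': [-3, -1]
After 'mod': [0]
After 'dup': [0, 0]
After 'dup': [0, 0, 0]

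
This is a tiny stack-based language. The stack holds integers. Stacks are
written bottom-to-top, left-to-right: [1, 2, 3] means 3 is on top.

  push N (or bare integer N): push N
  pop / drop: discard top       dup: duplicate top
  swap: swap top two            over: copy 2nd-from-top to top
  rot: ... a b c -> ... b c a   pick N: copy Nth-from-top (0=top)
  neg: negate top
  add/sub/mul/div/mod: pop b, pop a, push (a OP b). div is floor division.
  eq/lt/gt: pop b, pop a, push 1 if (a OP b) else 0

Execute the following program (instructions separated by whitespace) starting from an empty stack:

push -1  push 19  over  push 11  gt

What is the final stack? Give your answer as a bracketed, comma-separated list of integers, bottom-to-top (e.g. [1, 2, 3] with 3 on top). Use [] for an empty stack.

After 'push -1': [-1]
After 'push 19': [-1, 19]
After 'over': [-1, 19, -1]
After 'push 11': [-1, 19, -1, 11]
After 'gt': [-1, 19, 0]

Answer: [-1, 19, 0]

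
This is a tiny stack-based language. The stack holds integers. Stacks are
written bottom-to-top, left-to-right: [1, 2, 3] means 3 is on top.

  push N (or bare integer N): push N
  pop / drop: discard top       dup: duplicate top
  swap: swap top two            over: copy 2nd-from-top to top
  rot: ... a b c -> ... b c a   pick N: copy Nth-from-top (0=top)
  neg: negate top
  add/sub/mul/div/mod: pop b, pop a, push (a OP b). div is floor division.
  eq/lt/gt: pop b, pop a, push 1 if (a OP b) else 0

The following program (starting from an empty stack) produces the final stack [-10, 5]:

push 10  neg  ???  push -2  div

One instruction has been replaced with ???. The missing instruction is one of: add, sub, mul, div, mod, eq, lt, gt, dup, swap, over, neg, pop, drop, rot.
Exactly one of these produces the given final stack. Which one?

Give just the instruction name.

Stack before ???: [-10]
Stack after ???:  [-10, -10]
The instruction that transforms [-10] -> [-10, -10] is: dup

Answer: dup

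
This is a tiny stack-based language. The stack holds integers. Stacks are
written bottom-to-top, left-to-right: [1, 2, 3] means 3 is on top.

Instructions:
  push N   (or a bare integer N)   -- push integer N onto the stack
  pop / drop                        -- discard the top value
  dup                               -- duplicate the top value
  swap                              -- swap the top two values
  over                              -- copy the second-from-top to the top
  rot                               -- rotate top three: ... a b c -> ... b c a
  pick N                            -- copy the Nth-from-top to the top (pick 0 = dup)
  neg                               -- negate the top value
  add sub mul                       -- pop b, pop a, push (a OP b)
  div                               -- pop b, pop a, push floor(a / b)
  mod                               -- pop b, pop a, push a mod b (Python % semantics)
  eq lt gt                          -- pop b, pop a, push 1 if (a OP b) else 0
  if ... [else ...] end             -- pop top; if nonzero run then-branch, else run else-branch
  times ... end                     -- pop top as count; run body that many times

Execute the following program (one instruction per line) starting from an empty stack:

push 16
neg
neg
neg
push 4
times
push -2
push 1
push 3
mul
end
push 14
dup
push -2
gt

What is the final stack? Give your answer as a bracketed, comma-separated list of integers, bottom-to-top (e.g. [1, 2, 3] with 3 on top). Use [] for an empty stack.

After 'push 16': [16]
After 'neg': [-16]
After 'neg': [16]
After 'neg': [-16]
After 'push 4': [-16, 4]
After 'times': [-16]
After 'push -2': [-16, -2]
After 'push 1': [-16, -2, 1]
After 'push 3': [-16, -2, 1, 3]
After 'mul': [-16, -2, 3]
After 'push -2': [-16, -2, 3, -2]
After 'push 1': [-16, -2, 3, -2, 1]
  ...
After 'push -2': [-16, -2, 3, -2, 3, -2]
After 'push 1': [-16, -2, 3, -2, 3, -2, 1]
After 'push 3': [-16, -2, 3, -2, 3, -2, 1, 3]
After 'mul': [-16, -2, 3, -2, 3, -2, 3]
After 'push -2': [-16, -2, 3, -2, 3, -2, 3, -2]
After 'push 1': [-16, -2, 3, -2, 3, -2, 3, -2, 1]
After 'push 3': [-16, -2, 3, -2, 3, -2, 3, -2, 1, 3]
After 'mul': [-16, -2, 3, -2, 3, -2, 3, -2, 3]
After 'push 14': [-16, -2, 3, -2, 3, -2, 3, -2, 3, 14]
After 'dup': [-16, -2, 3, -2, 3, -2, 3, -2, 3, 14, 14]
After 'push -2': [-16, -2, 3, -2, 3, -2, 3, -2, 3, 14, 14, -2]
After 'gt': [-16, -2, 3, -2, 3, -2, 3, -2, 3, 14, 1]

Answer: [-16, -2, 3, -2, 3, -2, 3, -2, 3, 14, 1]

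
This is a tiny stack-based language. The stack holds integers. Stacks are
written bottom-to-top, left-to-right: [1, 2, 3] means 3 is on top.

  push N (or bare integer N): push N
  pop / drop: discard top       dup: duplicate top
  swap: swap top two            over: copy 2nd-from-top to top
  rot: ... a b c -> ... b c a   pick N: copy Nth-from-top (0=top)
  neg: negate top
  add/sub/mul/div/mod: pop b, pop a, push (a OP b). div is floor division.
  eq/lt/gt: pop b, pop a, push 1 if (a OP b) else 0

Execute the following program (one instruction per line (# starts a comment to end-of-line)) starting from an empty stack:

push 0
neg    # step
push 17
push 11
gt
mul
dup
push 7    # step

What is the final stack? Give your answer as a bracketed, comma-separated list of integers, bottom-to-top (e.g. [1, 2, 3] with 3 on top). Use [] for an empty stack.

After 'push 0': [0]
After 'neg': [0]
After 'push 17': [0, 17]
After 'push 11': [0, 17, 11]
After 'gt': [0, 1]
After 'mul': [0]
After 'dup': [0, 0]
After 'push 7': [0, 0, 7]

Answer: [0, 0, 7]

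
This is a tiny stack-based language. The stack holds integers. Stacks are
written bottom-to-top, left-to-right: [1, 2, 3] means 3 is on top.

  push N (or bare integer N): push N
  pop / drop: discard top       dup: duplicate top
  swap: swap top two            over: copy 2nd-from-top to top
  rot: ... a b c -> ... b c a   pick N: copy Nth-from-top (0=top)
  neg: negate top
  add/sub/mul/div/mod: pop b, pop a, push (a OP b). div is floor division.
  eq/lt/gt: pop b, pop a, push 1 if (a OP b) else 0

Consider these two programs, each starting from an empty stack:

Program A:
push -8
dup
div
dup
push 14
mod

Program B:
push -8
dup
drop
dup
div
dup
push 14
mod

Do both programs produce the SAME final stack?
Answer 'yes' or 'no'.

Answer: yes

Derivation:
Program A trace:
  After 'push -8': [-8]
  After 'dup': [-8, -8]
  After 'div': [1]
  After 'dup': [1, 1]
  After 'push 14': [1, 1, 14]
  After 'mod': [1, 1]
Program A final stack: [1, 1]

Program B trace:
  After 'push -8': [-8]
  After 'dup': [-8, -8]
  After 'drop': [-8]
  After 'dup': [-8, -8]
  After 'div': [1]
  After 'dup': [1, 1]
  After 'push 14': [1, 1, 14]
  After 'mod': [1, 1]
Program B final stack: [1, 1]
Same: yes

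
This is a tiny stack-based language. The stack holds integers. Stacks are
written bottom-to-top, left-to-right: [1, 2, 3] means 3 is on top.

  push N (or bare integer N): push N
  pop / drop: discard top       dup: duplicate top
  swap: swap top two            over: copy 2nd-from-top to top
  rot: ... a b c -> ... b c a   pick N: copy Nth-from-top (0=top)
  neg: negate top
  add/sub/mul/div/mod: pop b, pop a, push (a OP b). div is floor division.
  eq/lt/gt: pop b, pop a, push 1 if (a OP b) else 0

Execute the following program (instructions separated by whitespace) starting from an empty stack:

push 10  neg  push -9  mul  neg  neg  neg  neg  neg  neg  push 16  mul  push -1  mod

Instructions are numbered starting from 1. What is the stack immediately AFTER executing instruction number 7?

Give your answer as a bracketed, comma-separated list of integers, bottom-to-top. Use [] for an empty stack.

Step 1 ('push 10'): [10]
Step 2 ('neg'): [-10]
Step 3 ('push -9'): [-10, -9]
Step 4 ('mul'): [90]
Step 5 ('neg'): [-90]
Step 6 ('neg'): [90]
Step 7 ('neg'): [-90]

Answer: [-90]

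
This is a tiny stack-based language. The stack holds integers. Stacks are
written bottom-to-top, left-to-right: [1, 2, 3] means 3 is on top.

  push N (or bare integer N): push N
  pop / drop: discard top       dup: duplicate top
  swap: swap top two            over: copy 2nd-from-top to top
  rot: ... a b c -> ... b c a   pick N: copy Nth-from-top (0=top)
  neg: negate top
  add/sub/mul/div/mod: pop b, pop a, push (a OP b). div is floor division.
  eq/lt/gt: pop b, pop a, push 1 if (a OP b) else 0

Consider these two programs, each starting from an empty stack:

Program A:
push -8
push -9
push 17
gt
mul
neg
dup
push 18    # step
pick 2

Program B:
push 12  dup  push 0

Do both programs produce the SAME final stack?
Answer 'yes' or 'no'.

Program A trace:
  After 'push -8': [-8]
  After 'push -9': [-8, -9]
  After 'push 17': [-8, -9, 17]
  After 'gt': [-8, 0]
  After 'mul': [0]
  After 'neg': [0]
  After 'dup': [0, 0]
  After 'push 18': [0, 0, 18]
  After 'pick 2': [0, 0, 18, 0]
Program A final stack: [0, 0, 18, 0]

Program B trace:
  After 'push 12': [12]
  After 'dup': [12, 12]
  After 'push 0': [12, 12, 0]
Program B final stack: [12, 12, 0]
Same: no

Answer: no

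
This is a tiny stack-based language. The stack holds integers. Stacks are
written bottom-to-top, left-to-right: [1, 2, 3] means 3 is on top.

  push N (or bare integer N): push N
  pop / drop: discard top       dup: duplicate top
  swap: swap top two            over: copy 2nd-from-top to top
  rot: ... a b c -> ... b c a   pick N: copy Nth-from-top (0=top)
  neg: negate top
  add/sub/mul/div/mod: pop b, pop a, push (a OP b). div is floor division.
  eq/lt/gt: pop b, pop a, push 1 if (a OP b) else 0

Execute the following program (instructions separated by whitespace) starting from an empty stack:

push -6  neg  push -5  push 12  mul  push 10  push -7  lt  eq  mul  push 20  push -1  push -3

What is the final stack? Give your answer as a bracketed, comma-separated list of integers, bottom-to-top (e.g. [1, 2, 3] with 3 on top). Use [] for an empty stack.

After 'push -6': [-6]
After 'neg': [6]
After 'push -5': [6, -5]
After 'push 12': [6, -5, 12]
After 'mul': [6, -60]
After 'push 10': [6, -60, 10]
After 'push -7': [6, -60, 10, -7]
After 'lt': [6, -60, 0]
After 'eq': [6, 0]
After 'mul': [0]
After 'push 20': [0, 20]
After 'push -1': [0, 20, -1]
After 'push -3': [0, 20, -1, -3]

Answer: [0, 20, -1, -3]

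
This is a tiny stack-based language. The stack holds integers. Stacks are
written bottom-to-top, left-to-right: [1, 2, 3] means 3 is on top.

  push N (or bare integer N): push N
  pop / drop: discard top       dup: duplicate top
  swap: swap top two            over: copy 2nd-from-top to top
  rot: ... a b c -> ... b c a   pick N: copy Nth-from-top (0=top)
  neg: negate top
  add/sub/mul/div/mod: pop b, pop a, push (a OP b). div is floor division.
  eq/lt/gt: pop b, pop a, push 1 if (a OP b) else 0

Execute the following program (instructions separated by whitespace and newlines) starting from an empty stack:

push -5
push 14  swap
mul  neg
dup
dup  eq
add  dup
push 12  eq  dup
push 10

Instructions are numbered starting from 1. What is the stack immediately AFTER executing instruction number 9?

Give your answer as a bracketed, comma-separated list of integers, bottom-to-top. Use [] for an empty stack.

Answer: [71]

Derivation:
Step 1 ('push -5'): [-5]
Step 2 ('push 14'): [-5, 14]
Step 3 ('swap'): [14, -5]
Step 4 ('mul'): [-70]
Step 5 ('neg'): [70]
Step 6 ('dup'): [70, 70]
Step 7 ('dup'): [70, 70, 70]
Step 8 ('eq'): [70, 1]
Step 9 ('add'): [71]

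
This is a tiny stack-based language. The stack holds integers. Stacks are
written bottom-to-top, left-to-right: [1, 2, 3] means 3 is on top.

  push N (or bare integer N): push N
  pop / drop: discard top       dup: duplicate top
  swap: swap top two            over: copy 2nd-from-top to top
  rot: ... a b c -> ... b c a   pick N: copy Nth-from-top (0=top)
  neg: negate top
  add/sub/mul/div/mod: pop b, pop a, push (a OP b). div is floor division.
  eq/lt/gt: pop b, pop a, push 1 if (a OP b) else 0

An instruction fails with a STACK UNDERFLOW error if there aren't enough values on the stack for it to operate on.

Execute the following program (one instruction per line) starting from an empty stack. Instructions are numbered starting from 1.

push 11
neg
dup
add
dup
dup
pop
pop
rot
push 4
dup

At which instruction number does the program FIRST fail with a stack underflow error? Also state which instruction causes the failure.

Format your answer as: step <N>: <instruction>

Answer: step 9: rot

Derivation:
Step 1 ('push 11'): stack = [11], depth = 1
Step 2 ('neg'): stack = [-11], depth = 1
Step 3 ('dup'): stack = [-11, -11], depth = 2
Step 4 ('add'): stack = [-22], depth = 1
Step 5 ('dup'): stack = [-22, -22], depth = 2
Step 6 ('dup'): stack = [-22, -22, -22], depth = 3
Step 7 ('pop'): stack = [-22, -22], depth = 2
Step 8 ('pop'): stack = [-22], depth = 1
Step 9 ('rot'): needs 3 value(s) but depth is 1 — STACK UNDERFLOW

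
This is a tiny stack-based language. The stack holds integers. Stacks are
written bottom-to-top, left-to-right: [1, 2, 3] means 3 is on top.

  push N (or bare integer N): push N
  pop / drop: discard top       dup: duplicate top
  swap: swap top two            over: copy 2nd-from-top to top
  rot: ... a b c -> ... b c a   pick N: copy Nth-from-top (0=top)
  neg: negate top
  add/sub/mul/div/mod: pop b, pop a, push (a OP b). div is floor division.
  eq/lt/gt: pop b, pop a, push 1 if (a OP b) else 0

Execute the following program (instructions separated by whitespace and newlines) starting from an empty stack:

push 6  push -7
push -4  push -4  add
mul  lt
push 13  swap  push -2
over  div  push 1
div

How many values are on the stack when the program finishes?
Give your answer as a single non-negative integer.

Answer: 3

Derivation:
After 'push 6': stack = [6] (depth 1)
After 'push -7': stack = [6, -7] (depth 2)
After 'push -4': stack = [6, -7, -4] (depth 3)
After 'push -4': stack = [6, -7, -4, -4] (depth 4)
After 'add': stack = [6, -7, -8] (depth 3)
After 'mul': stack = [6, 56] (depth 2)
After 'lt': stack = [1] (depth 1)
After 'push 13': stack = [1, 13] (depth 2)
After 'swap': stack = [13, 1] (depth 2)
After 'push -2': stack = [13, 1, -2] (depth 3)
After 'over': stack = [13, 1, -2, 1] (depth 4)
After 'div': stack = [13, 1, -2] (depth 3)
After 'push 1': stack = [13, 1, -2, 1] (depth 4)
After 'div': stack = [13, 1, -2] (depth 3)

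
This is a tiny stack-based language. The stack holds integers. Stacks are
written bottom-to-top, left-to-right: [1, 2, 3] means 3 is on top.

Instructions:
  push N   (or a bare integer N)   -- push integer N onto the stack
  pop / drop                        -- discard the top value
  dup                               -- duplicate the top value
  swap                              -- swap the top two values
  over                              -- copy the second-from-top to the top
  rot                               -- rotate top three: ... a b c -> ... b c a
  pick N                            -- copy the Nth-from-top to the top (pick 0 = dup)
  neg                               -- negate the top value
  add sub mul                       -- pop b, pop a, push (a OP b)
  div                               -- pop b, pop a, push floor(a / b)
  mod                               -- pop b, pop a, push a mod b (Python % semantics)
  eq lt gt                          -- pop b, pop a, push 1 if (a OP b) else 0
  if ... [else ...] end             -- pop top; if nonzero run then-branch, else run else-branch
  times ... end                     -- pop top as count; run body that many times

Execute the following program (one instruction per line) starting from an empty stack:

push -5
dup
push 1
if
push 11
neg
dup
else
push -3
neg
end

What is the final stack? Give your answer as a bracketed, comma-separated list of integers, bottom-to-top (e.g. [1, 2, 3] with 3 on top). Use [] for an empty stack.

After 'push -5': [-5]
After 'dup': [-5, -5]
After 'push 1': [-5, -5, 1]
After 'if': [-5, -5]
After 'push 11': [-5, -5, 11]
After 'neg': [-5, -5, -11]
After 'dup': [-5, -5, -11, -11]

Answer: [-5, -5, -11, -11]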